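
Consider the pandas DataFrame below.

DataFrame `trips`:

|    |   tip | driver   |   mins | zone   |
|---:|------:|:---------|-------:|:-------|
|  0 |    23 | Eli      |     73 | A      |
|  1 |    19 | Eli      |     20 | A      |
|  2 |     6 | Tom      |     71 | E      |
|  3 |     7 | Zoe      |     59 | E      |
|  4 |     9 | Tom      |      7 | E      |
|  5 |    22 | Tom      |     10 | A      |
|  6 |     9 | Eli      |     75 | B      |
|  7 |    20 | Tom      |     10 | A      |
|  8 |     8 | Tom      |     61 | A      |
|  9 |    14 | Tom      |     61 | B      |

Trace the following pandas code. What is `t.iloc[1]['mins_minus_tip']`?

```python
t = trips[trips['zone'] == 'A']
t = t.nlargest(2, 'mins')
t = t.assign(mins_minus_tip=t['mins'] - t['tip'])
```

filter rows where zone == 'A':
   tip driver  mins zone
0   23    Eli    73    A
1   19    Eli    20    A
5   22    Tom    10    A
7   20    Tom    10    A
8    8    Tom    61    A
take 2 rows with largest mins:
   tip driver  mins zone
0   23    Eli    73    A
8    8    Tom    61    A
add column mins_minus_tip = t['mins'] - t['tip']:
   tip driver  mins zone  mins_minus_tip
0   23    Eli    73    A              50
8    8    Tom    61    A              53
Taking the value at position 1, column 'mins_minus_tip' gives 53.

53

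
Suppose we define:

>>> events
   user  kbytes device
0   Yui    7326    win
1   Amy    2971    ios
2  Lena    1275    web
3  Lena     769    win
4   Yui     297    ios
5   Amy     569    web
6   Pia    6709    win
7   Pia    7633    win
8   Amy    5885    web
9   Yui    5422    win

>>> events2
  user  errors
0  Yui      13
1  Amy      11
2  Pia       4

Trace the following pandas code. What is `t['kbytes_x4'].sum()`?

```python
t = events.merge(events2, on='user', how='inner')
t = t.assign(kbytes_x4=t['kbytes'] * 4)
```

merge on 'user' (how='inner') → 8 rows:
  user  kbytes device  errors
0  Yui    7326    win      13
1  Amy    2971    ios      11
2  Yui     297    ios      13
3  Amy     569    web      11
4  Pia    6709    win       4
5  Pia    7633    win       4
6  Amy    5885    web      11
7  Yui    5422    win      13
add column kbytes_x4 = t['kbytes'] * 4:
  user  kbytes device  errors  kbytes_x4
0  Yui    7326    win      13      29304
1  Amy    2971    ios      11      11884
2  Yui     297    ios      13       1188
3  Amy     569    web      11       2276
4  Pia    6709    win       4      26836
5  Pia    7633    win       4      30532
6  Amy    5885    web      11      23540
7  Yui    5422    win      13      21688
Finally, sum of column 'kbytes_x4' = 147248.

147248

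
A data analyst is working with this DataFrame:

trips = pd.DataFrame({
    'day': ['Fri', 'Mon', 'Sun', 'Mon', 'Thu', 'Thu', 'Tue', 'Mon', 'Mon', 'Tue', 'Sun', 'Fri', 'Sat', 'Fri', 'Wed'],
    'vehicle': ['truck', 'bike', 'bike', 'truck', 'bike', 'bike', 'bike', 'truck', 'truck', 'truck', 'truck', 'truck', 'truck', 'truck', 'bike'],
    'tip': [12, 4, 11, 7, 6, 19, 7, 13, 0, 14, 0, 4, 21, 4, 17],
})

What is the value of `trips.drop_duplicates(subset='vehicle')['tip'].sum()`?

16

drop duplicate vehicle (keep=first):
   day vehicle  tip
0  Fri   truck   12
1  Mon    bike    4
Reading off the sum of column 'tip', we get 16.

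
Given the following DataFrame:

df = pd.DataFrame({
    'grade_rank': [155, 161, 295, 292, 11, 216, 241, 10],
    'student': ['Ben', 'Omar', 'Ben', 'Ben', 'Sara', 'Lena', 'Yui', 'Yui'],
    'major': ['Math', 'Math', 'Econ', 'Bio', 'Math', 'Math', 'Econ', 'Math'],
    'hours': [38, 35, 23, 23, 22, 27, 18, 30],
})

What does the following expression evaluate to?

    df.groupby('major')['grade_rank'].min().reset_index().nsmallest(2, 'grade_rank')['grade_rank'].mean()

group by major, min of grade_rank:
major
Bio     292
Econ    241
Math     10
Name: grade_rank, dtype: int64
reset_index():
  major  grade_rank
0   Bio         292
1  Econ         241
2  Math          10
take 2 rows with smallest grade_rank:
  major  grade_rank
2  Math          10
1  Econ         241

125.5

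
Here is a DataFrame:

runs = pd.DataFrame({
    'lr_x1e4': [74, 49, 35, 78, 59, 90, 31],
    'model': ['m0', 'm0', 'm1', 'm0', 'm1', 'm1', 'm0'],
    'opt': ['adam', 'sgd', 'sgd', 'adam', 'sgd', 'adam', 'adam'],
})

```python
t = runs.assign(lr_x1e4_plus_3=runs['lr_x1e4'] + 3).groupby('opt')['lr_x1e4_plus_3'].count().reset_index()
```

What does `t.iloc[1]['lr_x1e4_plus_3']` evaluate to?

add column lr_x1e4_plus_3 = runs['lr_x1e4'] + 3:
   lr_x1e4 model   opt  lr_x1e4_plus_3
0       74    m0  adam              77
1       49    m0   sgd              52
2       35    m1   sgd              38
3       78    m0  adam              81
4       59    m1   sgd              62
5       90    m1  adam              93
6       31    m0  adam              34
group by opt, count of lr_x1e4_plus_3:
opt
adam    4
sgd     3
Name: lr_x1e4_plus_3, dtype: int64
reset_index():
    opt  lr_x1e4_plus_3
0  adam               4
1   sgd               3

3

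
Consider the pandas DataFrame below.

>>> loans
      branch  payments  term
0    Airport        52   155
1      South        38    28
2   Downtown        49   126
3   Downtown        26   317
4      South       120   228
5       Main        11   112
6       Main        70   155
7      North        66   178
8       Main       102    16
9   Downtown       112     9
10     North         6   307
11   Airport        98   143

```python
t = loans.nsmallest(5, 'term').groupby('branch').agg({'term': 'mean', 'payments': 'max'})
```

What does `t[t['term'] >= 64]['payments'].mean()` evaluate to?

take 5 rows with smallest term:
     branch  payments  term
9  Downtown       112     9
8      Main       102    16
1     South        38    28
5      Main        11   112
2  Downtown        49   126
group by branch: mean(term), max(payments):
          term  payments
branch                  
Downtown  67.5       112
Main      64.0       102
South     28.0        38
filter rows where term >= 64:
          term  payments
branch                  
Downtown  67.5       112
Main      64.0       102
Taking the mean of column 'payments' gives 107.0.

107.0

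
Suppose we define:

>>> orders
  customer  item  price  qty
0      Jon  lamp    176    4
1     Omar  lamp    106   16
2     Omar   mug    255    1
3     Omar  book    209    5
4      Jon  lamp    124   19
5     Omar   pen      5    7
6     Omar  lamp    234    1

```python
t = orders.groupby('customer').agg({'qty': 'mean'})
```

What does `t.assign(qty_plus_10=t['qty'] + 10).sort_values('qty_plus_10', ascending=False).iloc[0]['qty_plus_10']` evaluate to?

group by customer, mean of qty:
           qty
customer      
Jon       11.5
Omar       6.0
add column qty_plus_10 = t['qty'] + 10:
           qty  qty_plus_10
customer                   
Jon       11.5         21.5
Omar       6.0         16.0
sort by qty_plus_10 descending:
           qty  qty_plus_10
customer                   
Jon       11.5         21.5
Omar       6.0         16.0
Reading off the value at position 0, column 'qty_plus_10', we get 21.5.

21.5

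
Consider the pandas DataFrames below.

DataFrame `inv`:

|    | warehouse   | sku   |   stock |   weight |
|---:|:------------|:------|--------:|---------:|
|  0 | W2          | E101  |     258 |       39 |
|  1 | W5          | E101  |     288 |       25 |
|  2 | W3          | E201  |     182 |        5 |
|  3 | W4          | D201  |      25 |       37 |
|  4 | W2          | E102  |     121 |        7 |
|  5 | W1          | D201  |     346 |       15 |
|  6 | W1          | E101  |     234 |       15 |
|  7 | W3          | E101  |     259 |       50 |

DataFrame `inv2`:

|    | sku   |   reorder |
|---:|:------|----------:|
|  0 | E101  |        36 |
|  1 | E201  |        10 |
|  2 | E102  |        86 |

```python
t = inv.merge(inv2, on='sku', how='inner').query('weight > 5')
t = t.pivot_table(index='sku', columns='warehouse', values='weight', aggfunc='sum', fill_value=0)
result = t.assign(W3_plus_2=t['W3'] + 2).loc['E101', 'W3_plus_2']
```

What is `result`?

merge on 'sku' (how='inner') → 6 rows:
  warehouse   sku  stock  weight  reorder
0        W2  E101    258      39       36
1        W5  E101    288      25       36
2        W3  E201    182       5       10
3        W2  E102    121       7       86
4        W1  E101    234      15       36
5        W3  E101    259      50       36
filter rows where weight > 5:
  warehouse   sku  stock  weight  reorder
0        W2  E101    258      39       36
1        W5  E101    288      25       36
3        W2  E102    121       7       86
4        W1  E101    234      15       36
5        W3  E101    259      50       36
pivot: rows=sku, cols=warehouse, sum(weight):
warehouse  W1  W2  W3  W5
sku                      
E101       15  39  50  25
E102        0   7   0   0
add column W3_plus_2 = t['W3'] + 2:
warehouse  W1  W2  W3  W5  W3_plus_2
sku                                 
E101       15  39  50  25         52
E102        0   7   0   0          2
value at row 'E101', column 'W3_plus_2' → 52

52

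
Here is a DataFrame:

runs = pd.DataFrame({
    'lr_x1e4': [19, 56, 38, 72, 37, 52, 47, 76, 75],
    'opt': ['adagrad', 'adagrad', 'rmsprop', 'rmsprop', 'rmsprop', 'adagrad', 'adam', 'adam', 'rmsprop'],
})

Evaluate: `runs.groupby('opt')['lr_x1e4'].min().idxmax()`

group by opt, min of lr_x1e4:
opt
adagrad    19
adam       47
rmsprop    37
Name: lr_x1e4, dtype: int64
Taking the label with the largest value gives adam.

adam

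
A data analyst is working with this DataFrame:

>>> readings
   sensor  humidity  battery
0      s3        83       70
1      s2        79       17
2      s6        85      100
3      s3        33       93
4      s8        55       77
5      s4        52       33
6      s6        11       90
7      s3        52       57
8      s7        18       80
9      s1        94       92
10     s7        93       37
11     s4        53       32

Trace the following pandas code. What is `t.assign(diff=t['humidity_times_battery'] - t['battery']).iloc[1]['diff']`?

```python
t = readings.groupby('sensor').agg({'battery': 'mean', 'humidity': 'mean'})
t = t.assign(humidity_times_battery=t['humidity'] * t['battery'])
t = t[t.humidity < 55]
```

group by sensor: mean(battery), mean(humidity):
          battery  humidity
sensor                     
s1      92.000000      94.0
s2      17.000000      79.0
s3      73.333333      56.0
s4      32.500000      52.5
s6      95.000000      48.0
s7      58.500000      55.5
s8      77.000000      55.0
add column humidity_times_battery = t['humidity'] * t['battery']:
          battery  humidity  humidity_times_battery
sensor                                             
s1      92.000000      94.0             8648.000000
s2      17.000000      79.0             1343.000000
s3      73.333333      56.0             4106.666667
s4      32.500000      52.5             1706.250000
s6      95.000000      48.0             4560.000000
s7      58.500000      55.5             3246.750000
s8      77.000000      55.0             4235.000000
filter rows where humidity < 55:
        battery  humidity  humidity_times_battery
sensor                                           
s4         32.5      52.5                 1706.25
s6         95.0      48.0                 4560.00
add column diff = t['humidity_times_battery'] - t['battery']:
        battery  humidity  humidity_times_battery     diff
sensor                                                    
s4         32.5      52.5                 1706.25  1673.75
s6         95.0      48.0                 4560.00  4465.00
Hence 4465.0.

4465.0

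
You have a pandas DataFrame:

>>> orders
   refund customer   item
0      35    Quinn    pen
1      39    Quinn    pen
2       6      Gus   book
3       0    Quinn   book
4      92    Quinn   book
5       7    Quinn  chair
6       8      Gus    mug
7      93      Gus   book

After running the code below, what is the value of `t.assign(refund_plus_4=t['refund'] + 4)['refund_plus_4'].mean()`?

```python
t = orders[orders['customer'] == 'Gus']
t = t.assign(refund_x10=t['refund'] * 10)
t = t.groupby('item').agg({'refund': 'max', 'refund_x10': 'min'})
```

54.5

filter rows where customer == 'Gus':
   refund customer  item
2       6      Gus  book
6       8      Gus   mug
7      93      Gus  book
add column refund_x10 = t['refund'] * 10:
   refund customer  item  refund_x10
2       6      Gus  book          60
6       8      Gus   mug          80
7      93      Gus  book         930
group by item: max(refund), min(refund_x10):
      refund  refund_x10
item                    
book      93          60
mug        8          80
add column refund_plus_4 = t['refund'] + 4:
      refund  refund_x10  refund_plus_4
item                                   
book      93          60             97
mug        8          80             12
Reading off the mean of column 'refund_plus_4', we get 54.5.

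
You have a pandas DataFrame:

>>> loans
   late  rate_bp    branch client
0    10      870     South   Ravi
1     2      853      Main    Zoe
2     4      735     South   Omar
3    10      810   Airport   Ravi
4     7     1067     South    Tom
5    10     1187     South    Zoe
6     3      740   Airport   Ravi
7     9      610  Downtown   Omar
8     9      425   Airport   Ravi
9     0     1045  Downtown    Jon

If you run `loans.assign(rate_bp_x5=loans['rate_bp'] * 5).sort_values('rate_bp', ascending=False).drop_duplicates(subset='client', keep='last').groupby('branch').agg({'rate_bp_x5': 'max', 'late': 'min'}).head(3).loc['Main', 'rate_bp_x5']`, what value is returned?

add column rate_bp_x5 = loans['rate_bp'] * 5:
   late  rate_bp    branch client  rate_bp_x5
0    10      870     South   Ravi        4350
1     2      853      Main    Zoe        4265
2     4      735     South   Omar        3675
3    10      810   Airport   Ravi        4050
4     7     1067     South    Tom        5335
5    10     1187     South    Zoe        5935
6     3      740   Airport   Ravi        3700
7     9      610  Downtown   Omar        3050
8     9      425   Airport   Ravi        2125
9     0     1045  Downtown    Jon        5225
sort by rate_bp descending:
   late  rate_bp    branch client  rate_bp_x5
5    10     1187     South    Zoe        5935
4     7     1067     South    Tom        5335
9     0     1045  Downtown    Jon        5225
0    10      870     South   Ravi        4350
1     2      853      Main    Zoe        4265
3    10      810   Airport   Ravi        4050
6     3      740   Airport   Ravi        3700
2     4      735     South   Omar        3675
7     9      610  Downtown   Omar        3050
8     9      425   Airport   Ravi        2125
drop duplicate client (keep=last):
   late  rate_bp    branch client  rate_bp_x5
4     7     1067     South    Tom        5335
9     0     1045  Downtown    Jon        5225
1     2      853      Main    Zoe        4265
7     9      610  Downtown   Omar        3050
8     9      425   Airport   Ravi        2125
group by branch: max(rate_bp_x5), min(late):
          rate_bp_x5  late
branch                    
Airport         2125     9
Downtown        5225     0
Main            4265     2
South           5335     7
take first 3 rows:
          rate_bp_x5  late
branch                    
Airport         2125     9
Downtown        5225     0
Main            4265     2
Taking the value at row 'Main', column 'rate_bp_x5' gives 4265.

4265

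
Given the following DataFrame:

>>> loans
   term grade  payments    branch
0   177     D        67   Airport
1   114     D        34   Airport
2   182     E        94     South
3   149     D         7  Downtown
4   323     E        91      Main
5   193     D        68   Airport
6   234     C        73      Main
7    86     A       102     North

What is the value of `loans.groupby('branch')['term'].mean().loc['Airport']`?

group by branch, mean of term:
branch
Airport     161.333333
Downtown    149.000000
Main        278.500000
North        86.000000
South       182.000000
Name: term, dtype: float64

161.333333333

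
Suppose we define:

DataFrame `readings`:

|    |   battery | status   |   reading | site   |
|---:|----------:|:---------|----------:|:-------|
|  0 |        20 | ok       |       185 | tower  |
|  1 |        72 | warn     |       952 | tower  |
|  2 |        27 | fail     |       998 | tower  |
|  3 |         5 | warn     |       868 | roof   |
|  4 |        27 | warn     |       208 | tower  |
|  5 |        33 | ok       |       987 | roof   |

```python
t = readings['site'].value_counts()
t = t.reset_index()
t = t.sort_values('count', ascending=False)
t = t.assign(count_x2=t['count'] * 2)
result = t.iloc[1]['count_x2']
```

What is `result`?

4

value_counts of site:
site
tower    4
roof     2
Name: count, dtype: int64
reset_index():
    site  count
0  tower      4
1   roof      2
sort by count descending:
    site  count
0  tower      4
1   roof      2
add column count_x2 = t['count'] * 2:
    site  count  count_x2
0  tower      4         8
1   roof      2         4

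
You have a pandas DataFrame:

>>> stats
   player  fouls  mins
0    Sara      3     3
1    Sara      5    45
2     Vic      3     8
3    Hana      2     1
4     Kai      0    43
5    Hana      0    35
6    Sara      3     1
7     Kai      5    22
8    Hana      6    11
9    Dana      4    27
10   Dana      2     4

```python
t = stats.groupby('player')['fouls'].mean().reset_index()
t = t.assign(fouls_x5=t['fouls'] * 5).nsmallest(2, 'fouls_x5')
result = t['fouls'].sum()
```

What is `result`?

5.16666666667

group by player, mean of fouls:
player
Dana    3.000000
Hana    2.666667
Kai     2.500000
Sara    3.666667
Vic     3.000000
Name: fouls, dtype: float64
reset_index():
  player     fouls
0   Dana  3.000000
1   Hana  2.666667
2    Kai  2.500000
3   Sara  3.666667
4    Vic  3.000000
add column fouls_x5 = t['fouls'] * 5:
  player     fouls   fouls_x5
0   Dana  3.000000  15.000000
1   Hana  2.666667  13.333333
2    Kai  2.500000  12.500000
3   Sara  3.666667  18.333333
4    Vic  3.000000  15.000000
take 2 rows with smallest fouls_x5:
  player     fouls   fouls_x5
2    Kai  2.500000  12.500000
1   Hana  2.666667  13.333333
sum of column 'fouls' → 5.16666666667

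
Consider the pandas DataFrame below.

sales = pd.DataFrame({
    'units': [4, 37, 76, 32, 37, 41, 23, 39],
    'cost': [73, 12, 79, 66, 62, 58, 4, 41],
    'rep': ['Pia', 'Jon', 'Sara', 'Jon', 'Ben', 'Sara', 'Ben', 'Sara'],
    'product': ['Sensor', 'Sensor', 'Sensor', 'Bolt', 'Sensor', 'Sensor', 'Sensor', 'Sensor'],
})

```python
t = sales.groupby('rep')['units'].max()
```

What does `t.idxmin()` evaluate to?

group by rep, max of units:
rep
Ben     37
Jon     37
Pia      4
Sara    76
Name: units, dtype: int64
So idxmin() = Pia.

Pia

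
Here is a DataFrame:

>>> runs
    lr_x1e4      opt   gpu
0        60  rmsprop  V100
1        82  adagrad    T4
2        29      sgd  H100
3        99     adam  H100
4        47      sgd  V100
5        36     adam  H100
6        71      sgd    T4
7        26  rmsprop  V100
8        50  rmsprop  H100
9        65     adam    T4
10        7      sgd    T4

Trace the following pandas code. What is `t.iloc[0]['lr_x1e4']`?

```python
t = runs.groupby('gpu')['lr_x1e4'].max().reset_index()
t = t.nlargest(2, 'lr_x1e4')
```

99

group by gpu, max of lr_x1e4:
gpu
H100    99
T4      82
V100    60
Name: lr_x1e4, dtype: int64
reset_index():
    gpu  lr_x1e4
0  H100       99
1    T4       82
2  V100       60
take 2 rows with largest lr_x1e4:
    gpu  lr_x1e4
0  H100       99
1    T4       82
Hence 99.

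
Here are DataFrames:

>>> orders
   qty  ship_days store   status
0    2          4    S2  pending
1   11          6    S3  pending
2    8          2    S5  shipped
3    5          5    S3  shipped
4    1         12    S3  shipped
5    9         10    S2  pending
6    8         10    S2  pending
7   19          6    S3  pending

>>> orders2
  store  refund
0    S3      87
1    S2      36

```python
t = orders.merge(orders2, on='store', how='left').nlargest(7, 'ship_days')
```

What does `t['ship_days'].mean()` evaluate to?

merge on 'store' (how='left') → 8 rows:
   qty  ship_days store   status  refund
0    2          4    S2  pending    36.0
1   11          6    S3  pending    87.0
2    8          2    S5  shipped     NaN
3    5          5    S3  shipped    87.0
4    1         12    S3  shipped    87.0
5    9         10    S2  pending    36.0
6    8         10    S2  pending    36.0
7   19          6    S3  pending    87.0
take 7 rows with largest ship_days:
   qty  ship_days store   status  refund
4    1         12    S3  shipped    87.0
5    9         10    S2  pending    36.0
6    8         10    S2  pending    36.0
1   11          6    S3  pending    87.0
7   19          6    S3  pending    87.0
3    5          5    S3  shipped    87.0
0    2          4    S2  pending    36.0
So mean() = 7.57142857143.

7.57142857143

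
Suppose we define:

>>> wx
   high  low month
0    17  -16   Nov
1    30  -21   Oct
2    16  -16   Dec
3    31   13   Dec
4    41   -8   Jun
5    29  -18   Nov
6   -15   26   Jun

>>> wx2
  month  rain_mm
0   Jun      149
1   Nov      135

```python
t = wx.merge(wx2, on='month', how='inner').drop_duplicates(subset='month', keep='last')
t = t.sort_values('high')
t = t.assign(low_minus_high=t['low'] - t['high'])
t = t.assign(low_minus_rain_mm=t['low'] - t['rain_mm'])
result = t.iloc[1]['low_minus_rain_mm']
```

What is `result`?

merge on 'month' (how='inner') → 4 rows:
   high  low month  rain_mm
0    17  -16   Nov      135
1    41   -8   Jun      149
2    29  -18   Nov      135
3   -15   26   Jun      149
drop duplicate month (keep=last):
   high  low month  rain_mm
2    29  -18   Nov      135
3   -15   26   Jun      149
sort by high:
   high  low month  rain_mm
3   -15   26   Jun      149
2    29  -18   Nov      135
add column low_minus_high = t['low'] - t['high']:
   high  low month  rain_mm  low_minus_high
3   -15   26   Jun      149              41
2    29  -18   Nov      135             -47
add column low_minus_rain_mm = t['low'] - t['rain_mm']:
   high  low month  rain_mm  low_minus_high  low_minus_rain_mm
3   -15   26   Jun      149              41               -123
2    29  -18   Nov      135             -47               -153
Finally, value at position 1, column 'low_minus_rain_mm' = -153.

-153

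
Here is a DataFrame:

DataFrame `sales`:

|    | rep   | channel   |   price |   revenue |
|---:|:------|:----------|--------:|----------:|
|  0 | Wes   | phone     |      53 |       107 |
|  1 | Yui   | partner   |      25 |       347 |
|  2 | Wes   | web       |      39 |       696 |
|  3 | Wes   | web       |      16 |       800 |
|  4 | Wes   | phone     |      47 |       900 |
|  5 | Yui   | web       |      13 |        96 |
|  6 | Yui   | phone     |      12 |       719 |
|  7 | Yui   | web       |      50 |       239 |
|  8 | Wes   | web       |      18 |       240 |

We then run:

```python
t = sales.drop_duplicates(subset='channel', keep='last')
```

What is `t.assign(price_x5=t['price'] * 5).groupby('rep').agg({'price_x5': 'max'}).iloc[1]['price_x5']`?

125

drop duplicate channel (keep=last):
   rep  channel  price  revenue
1  Yui  partner     25      347
6  Yui    phone     12      719
8  Wes      web     18      240
add column price_x5 = t['price'] * 5:
   rep  channel  price  revenue  price_x5
1  Yui  partner     25      347       125
6  Yui    phone     12      719        60
8  Wes      web     18      240        90
group by rep, max of price_x5:
     price_x5
rep          
Wes        90
Yui       125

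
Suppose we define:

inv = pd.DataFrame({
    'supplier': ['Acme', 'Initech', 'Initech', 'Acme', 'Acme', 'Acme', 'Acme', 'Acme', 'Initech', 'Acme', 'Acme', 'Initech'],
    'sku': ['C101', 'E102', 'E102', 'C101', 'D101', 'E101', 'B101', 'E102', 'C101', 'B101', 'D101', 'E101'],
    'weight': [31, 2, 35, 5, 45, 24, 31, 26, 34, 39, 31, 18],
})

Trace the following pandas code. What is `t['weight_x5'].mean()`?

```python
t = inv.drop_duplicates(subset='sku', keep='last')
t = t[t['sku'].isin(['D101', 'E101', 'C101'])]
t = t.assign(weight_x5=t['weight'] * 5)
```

drop duplicate sku (keep=last):
   supplier   sku  weight
7      Acme  E102      26
8   Initech  C101      34
9      Acme  B101      39
10     Acme  D101      31
11  Initech  E101      18
filter rows where sku in ['D101', 'E101', 'C101']:
   supplier   sku  weight
8   Initech  C101      34
10     Acme  D101      31
11  Initech  E101      18
add column weight_x5 = t['weight'] * 5:
   supplier   sku  weight  weight_x5
8   Initech  C101      34        170
10     Acme  D101      31        155
11  Initech  E101      18         90

138.333333333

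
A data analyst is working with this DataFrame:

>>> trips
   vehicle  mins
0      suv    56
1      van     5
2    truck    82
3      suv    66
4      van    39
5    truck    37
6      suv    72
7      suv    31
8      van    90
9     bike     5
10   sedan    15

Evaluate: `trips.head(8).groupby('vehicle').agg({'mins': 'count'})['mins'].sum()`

8

take first 8 rows:
  vehicle  mins
0     suv    56
1     van     5
2   truck    82
3     suv    66
4     van    39
5   truck    37
6     suv    72
7     suv    31
group by vehicle, count of mins:
         mins
vehicle      
suv         4
truck       2
van         2
sum of column 'mins' → 8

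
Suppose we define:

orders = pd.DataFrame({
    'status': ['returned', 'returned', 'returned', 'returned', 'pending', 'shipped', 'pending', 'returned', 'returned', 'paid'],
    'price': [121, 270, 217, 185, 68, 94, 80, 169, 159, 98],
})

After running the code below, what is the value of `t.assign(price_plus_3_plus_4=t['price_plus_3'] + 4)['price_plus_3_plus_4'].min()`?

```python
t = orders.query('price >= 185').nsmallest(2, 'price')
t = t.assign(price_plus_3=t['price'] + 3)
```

192

filter rows where price >= 185:
     status  price
1  returned    270
2  returned    217
3  returned    185
take 2 rows with smallest price:
     status  price
3  returned    185
2  returned    217
add column price_plus_3 = t['price'] + 3:
     status  price  price_plus_3
3  returned    185           188
2  returned    217           220
add column price_plus_3_plus_4 = t['price_plus_3'] + 4:
     status  price  price_plus_3  price_plus_3_plus_4
3  returned    185           188                  192
2  returned    217           220                  224
Then the min of column 'price_plus_3_plus_4': 192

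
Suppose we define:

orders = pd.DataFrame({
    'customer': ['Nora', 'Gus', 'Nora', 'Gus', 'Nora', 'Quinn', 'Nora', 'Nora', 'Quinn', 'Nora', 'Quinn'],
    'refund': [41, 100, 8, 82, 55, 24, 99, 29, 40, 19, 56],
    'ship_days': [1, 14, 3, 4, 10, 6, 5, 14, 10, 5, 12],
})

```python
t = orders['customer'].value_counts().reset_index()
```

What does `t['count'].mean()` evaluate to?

3.66666666667

value_counts of customer:
customer
Nora     6
Quinn    3
Gus      2
Name: count, dtype: int64
reset_index():
  customer  count
0     Nora      6
1    Quinn      3
2      Gus      2
Finally, mean of column 'count' = 3.66666666667.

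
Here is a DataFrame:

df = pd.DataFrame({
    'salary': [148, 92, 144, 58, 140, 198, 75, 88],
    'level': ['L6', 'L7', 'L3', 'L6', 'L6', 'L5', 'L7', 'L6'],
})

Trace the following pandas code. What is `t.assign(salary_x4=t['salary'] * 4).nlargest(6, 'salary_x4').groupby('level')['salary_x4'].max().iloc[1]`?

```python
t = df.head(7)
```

792

take first 7 rows:
   salary level
0     148    L6
1      92    L7
2     144    L3
3      58    L6
4     140    L6
5     198    L5
6      75    L7
add column salary_x4 = t['salary'] * 4:
   salary level  salary_x4
0     148    L6        592
1      92    L7        368
2     144    L3        576
3      58    L6        232
4     140    L6        560
5     198    L5        792
6      75    L7        300
take 6 rows with largest salary_x4:
   salary level  salary_x4
5     198    L5        792
0     148    L6        592
2     144    L3        576
4     140    L6        560
1      92    L7        368
6      75    L7        300
group by level, max of salary_x4:
level
L3    576
L5    792
L6    592
L7    368
Name: salary_x4, dtype: int64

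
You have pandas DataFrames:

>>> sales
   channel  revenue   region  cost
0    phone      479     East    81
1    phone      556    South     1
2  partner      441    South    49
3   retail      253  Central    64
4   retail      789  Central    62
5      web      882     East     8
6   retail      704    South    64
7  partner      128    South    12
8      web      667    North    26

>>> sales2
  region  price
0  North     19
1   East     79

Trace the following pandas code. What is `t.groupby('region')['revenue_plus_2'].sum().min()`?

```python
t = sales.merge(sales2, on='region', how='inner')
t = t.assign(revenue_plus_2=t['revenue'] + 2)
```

merge on 'region' (how='inner') → 3 rows:
  channel  revenue region  cost  price
0   phone      479   East    81     79
1     web      882   East     8     79
2     web      667  North    26     19
add column revenue_plus_2 = t['revenue'] + 2:
  channel  revenue region  cost  price  revenue_plus_2
0   phone      479   East    81     79             481
1     web      882   East     8     79             884
2     web      667  North    26     19             669
group by region, sum of revenue_plus_2:
region
East     1365
North     669
Name: revenue_plus_2, dtype: int64

669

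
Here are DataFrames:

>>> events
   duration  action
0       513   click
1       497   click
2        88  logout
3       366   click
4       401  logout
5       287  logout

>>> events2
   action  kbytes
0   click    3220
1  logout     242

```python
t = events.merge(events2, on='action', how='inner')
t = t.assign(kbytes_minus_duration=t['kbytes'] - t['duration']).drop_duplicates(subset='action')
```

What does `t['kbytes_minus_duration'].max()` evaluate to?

2707

merge on 'action' (how='inner') → 6 rows:
   duration  action  kbytes
0       513   click    3220
1       497   click    3220
2        88  logout     242
3       366   click    3220
4       401  logout     242
5       287  logout     242
add column kbytes_minus_duration = t['kbytes'] - t['duration']:
   duration  action  kbytes  kbytes_minus_duration
0       513   click    3220                   2707
1       497   click    3220                   2723
2        88  logout     242                    154
3       366   click    3220                   2854
4       401  logout     242                   -159
5       287  logout     242                    -45
drop duplicate action (keep=first):
   duration  action  kbytes  kbytes_minus_duration
0       513   click    3220                   2707
2        88  logout     242                    154
Finally, max of column 'kbytes_minus_duration' = 2707.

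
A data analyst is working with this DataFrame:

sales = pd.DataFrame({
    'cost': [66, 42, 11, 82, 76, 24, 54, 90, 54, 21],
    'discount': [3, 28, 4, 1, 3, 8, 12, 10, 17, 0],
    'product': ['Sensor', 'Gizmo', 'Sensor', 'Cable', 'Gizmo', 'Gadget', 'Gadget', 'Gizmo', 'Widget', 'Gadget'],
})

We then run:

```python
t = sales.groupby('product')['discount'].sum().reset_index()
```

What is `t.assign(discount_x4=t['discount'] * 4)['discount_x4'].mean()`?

group by product, sum of discount:
product
Cable      1
Gadget    20
Gizmo     41
Sensor     7
Widget    17
Name: discount, dtype: int64
reset_index():
  product  discount
0   Cable         1
1  Gadget        20
2   Gizmo        41
3  Sensor         7
4  Widget        17
add column discount_x4 = t['discount'] * 4:
  product  discount  discount_x4
0   Cable         1            4
1  Gadget        20           80
2   Gizmo        41          164
3  Sensor         7           28
4  Widget        17           68
Then the mean of column 'discount_x4': 68.8

68.8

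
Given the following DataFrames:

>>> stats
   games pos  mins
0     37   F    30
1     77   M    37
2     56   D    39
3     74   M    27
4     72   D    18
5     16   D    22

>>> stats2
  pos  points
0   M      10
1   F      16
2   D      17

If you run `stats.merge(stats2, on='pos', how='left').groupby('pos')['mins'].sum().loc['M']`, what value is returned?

64

merge on 'pos' (how='left') → 6 rows:
   games pos  mins  points
0     37   F    30      16
1     77   M    37      10
2     56   D    39      17
3     74   M    27      10
4     72   D    18      17
5     16   D    22      17
group by pos, sum of mins:
pos
D    79
F    30
M    64
Name: mins, dtype: int64
Taking the value at index 'M' gives 64.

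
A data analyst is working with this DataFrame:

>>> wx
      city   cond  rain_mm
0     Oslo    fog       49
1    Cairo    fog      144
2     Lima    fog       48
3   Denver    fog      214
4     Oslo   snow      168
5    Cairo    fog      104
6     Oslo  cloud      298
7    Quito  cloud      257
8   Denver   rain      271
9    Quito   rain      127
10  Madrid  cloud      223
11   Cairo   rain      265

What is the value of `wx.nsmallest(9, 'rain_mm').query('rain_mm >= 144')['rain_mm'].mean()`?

take 9 rows with smallest rain_mm:
      city   cond  rain_mm
2     Lima    fog       48
0     Oslo    fog       49
5    Cairo    fog      104
9    Quito   rain      127
1    Cairo    fog      144
4     Oslo   snow      168
3   Denver    fog      214
10  Madrid  cloud      223
7    Quito  cloud      257
filter rows where rain_mm >= 144:
      city   cond  rain_mm
1    Cairo    fog      144
4     Oslo   snow      168
3   Denver    fog      214
10  Madrid  cloud      223
7    Quito  cloud      257

201.2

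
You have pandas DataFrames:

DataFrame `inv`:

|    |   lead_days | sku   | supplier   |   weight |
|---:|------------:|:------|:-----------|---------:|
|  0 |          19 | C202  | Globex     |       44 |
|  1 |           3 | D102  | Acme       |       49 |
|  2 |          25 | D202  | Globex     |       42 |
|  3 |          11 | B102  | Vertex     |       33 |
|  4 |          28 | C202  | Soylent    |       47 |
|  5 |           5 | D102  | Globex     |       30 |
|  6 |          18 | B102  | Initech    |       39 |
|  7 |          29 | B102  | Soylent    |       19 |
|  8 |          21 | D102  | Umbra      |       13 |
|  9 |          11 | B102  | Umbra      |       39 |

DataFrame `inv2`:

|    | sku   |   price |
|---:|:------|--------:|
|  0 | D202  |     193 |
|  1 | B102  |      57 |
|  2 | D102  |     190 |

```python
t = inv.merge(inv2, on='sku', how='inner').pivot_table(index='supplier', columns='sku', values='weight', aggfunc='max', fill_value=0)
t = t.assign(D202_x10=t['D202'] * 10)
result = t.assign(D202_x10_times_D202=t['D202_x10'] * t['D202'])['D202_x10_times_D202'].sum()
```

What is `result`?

17640

merge on 'sku' (how='inner') → 8 rows:
   lead_days   sku supplier  weight  price
0          3  D102     Acme      49    190
1         25  D202   Globex      42    193
2         11  B102   Vertex      33     57
3          5  D102   Globex      30    190
4         18  B102  Initech      39     57
5         29  B102  Soylent      19     57
6         21  D102    Umbra      13    190
7         11  B102    Umbra      39     57
pivot: rows=supplier, cols=sku, max(weight):
sku       B102  D102  D202
supplier                  
Acme         0    49     0
Globex       0    30    42
Initech     39     0     0
Soylent     19     0     0
Umbra       39    13     0
Vertex      33     0     0
add column D202_x10 = t['D202'] * 10:
sku       B102  D102  D202  D202_x10
supplier                            
Acme         0    49     0         0
Globex       0    30    42       420
Initech     39     0     0         0
Soylent     19     0     0         0
Umbra       39    13     0         0
Vertex      33     0     0         0
add column D202_x10_times_D202 = t['D202_x10'] * t['D202']:
sku       B102  D102  D202  D202_x10  D202_x10_times_D202
supplier                                                 
Acme         0    49     0         0                    0
Globex       0    30    42       420                17640
Initech     39     0     0         0                    0
Soylent     19     0     0         0                    0
Umbra       39    13     0         0                    0
Vertex      33     0     0         0                    0
Finally, sum of column 'D202_x10_times_D202' = 17640.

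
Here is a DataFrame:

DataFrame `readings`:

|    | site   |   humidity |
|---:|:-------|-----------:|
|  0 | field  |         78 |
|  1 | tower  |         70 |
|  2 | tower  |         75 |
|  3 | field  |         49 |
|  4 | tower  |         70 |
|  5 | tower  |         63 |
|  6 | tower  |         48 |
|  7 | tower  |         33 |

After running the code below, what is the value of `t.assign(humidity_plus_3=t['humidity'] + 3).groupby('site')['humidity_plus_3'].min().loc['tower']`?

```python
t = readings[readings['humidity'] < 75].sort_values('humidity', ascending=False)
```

36

filter rows where humidity < 75:
    site  humidity
1  tower        70
3  field        49
4  tower        70
5  tower        63
6  tower        48
7  tower        33
sort by humidity descending:
    site  humidity
1  tower        70
4  tower        70
5  tower        63
3  field        49
6  tower        48
7  tower        33
add column humidity_plus_3 = t['humidity'] + 3:
    site  humidity  humidity_plus_3
1  tower        70               73
4  tower        70               73
5  tower        63               66
3  field        49               52
6  tower        48               51
7  tower        33               36
group by site, min of humidity_plus_3:
site
field    52
tower    36
Name: humidity_plus_3, dtype: int64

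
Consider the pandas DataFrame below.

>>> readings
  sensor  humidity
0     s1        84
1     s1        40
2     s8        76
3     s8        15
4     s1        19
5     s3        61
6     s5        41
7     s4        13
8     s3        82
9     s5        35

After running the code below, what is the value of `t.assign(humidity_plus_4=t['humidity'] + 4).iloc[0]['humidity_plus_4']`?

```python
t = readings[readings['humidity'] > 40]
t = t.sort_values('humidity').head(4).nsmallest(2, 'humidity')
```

filter rows where humidity > 40:
  sensor  humidity
0     s1        84
2     s8        76
5     s3        61
6     s5        41
8     s3        82
sort by humidity:
  sensor  humidity
6     s5        41
5     s3        61
2     s8        76
8     s3        82
0     s1        84
take first 4 rows:
  sensor  humidity
6     s5        41
5     s3        61
2     s8        76
8     s3        82
take 2 rows with smallest humidity:
  sensor  humidity
6     s5        41
5     s3        61
add column humidity_plus_4 = t['humidity'] + 4:
  sensor  humidity  humidity_plus_4
6     s5        41               45
5     s3        61               65
Finally, value at position 0, column 'humidity_plus_4' = 45.

45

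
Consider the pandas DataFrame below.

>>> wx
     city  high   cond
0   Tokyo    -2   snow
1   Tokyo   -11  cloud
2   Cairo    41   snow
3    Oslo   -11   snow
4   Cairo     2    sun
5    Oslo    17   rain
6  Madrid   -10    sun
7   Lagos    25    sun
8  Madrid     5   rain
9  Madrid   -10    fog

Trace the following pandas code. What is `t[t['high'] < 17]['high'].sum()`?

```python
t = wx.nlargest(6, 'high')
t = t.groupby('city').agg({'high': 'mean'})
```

take 6 rows with largest high:
     city  high  cond
2   Cairo    41  snow
7   Lagos    25   sun
5    Oslo    17  rain
8  Madrid     5  rain
4   Cairo     2   sun
0   Tokyo    -2  snow
group by city, mean of high:
        high
city        
Cairo   21.5
Lagos   25.0
Madrid   5.0
Oslo    17.0
Tokyo   -2.0
filter rows where high < 17:
        high
city        
Madrid   5.0
Tokyo   -2.0
Then the sum of column 'high': 3.0

3.0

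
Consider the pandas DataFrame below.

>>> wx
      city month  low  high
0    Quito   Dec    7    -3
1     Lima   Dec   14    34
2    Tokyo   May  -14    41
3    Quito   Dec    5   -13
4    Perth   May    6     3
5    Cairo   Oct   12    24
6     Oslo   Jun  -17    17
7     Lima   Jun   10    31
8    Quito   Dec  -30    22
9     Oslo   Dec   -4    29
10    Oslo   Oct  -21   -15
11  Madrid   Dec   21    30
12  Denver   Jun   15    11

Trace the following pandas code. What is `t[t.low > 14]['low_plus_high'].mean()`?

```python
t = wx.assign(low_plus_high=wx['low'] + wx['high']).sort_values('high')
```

add column low_plus_high = wx['low'] + wx['high']:
      city month  low  high  low_plus_high
0    Quito   Dec    7    -3              4
1     Lima   Dec   14    34             48
2    Tokyo   May  -14    41             27
3    Quito   Dec    5   -13             -8
4    Perth   May    6     3              9
5    Cairo   Oct   12    24             36
6     Oslo   Jun  -17    17              0
7     Lima   Jun   10    31             41
8    Quito   Dec  -30    22             -8
9     Oslo   Dec   -4    29             25
10    Oslo   Oct  -21   -15            -36
11  Madrid   Dec   21    30             51
12  Denver   Jun   15    11             26
sort by high:
      city month  low  high  low_plus_high
10    Oslo   Oct  -21   -15            -36
3    Quito   Dec    5   -13             -8
0    Quito   Dec    7    -3              4
4    Perth   May    6     3              9
12  Denver   Jun   15    11             26
6     Oslo   Jun  -17    17              0
8    Quito   Dec  -30    22             -8
5    Cairo   Oct   12    24             36
9     Oslo   Dec   -4    29             25
11  Madrid   Dec   21    30             51
7     Lima   Jun   10    31             41
1     Lima   Dec   14    34             48
2    Tokyo   May  -14    41             27
filter rows where low > 14:
      city month  low  high  low_plus_high
12  Denver   Jun   15    11             26
11  Madrid   Dec   21    30             51
Hence 38.5.

38.5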